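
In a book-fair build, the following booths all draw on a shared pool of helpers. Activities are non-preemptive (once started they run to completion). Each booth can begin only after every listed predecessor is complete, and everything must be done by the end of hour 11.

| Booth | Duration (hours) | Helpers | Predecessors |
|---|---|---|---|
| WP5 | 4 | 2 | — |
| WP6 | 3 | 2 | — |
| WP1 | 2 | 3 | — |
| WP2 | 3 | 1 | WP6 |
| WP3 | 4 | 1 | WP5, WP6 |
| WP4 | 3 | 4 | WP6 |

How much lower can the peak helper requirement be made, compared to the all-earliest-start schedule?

3

Early-start peak: h1:7  h2:7  h3:4  h4:7  h5:6  h6:6  h7:1  h8:1  h9:0  h10:0  h11:0 ⇒ 7.
Leveled (WP5@1, WP6@1, WP1@7, WP2@4, WP3@5, WP4@9): h1:4  h2:4  h3:4  h4:3  h5:2  h6:2  h7:4  h8:4  h9:4  h10:4  h11:4 ⇒ 4.
Reduction 7 − 4 = 3.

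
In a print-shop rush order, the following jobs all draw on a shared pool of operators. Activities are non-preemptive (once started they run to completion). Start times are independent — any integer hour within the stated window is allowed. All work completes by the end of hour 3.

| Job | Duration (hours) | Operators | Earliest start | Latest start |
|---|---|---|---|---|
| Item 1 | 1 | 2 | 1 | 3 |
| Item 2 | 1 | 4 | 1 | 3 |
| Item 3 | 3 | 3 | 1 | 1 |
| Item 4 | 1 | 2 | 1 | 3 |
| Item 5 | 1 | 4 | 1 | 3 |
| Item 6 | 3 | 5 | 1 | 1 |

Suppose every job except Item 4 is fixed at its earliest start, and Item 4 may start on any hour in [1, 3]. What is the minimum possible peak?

18

Item 4@1: h1:20  h2:8  h3:8 → peak 20
Item 4@2: h1:18  h2:10  h3:8 → peak 18
Item 4@3: h1:18  h2:8  h3:10 → peak 18
Best is Item 4@2, peak 18.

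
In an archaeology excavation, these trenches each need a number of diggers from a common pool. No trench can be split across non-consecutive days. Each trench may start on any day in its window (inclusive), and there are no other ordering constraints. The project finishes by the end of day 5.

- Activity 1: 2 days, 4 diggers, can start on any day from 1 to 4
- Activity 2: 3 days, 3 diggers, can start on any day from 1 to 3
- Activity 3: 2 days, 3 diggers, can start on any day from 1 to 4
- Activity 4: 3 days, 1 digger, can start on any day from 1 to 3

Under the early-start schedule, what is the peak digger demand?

Early-start schedule: Activity 1@1, Activity 2@1, Activity 3@1, Activity 4@1.
Load per day: day 1: 11, day 2: 11, day 3: 4, day 4: 0, day 5: 0.
Peak is 11.

11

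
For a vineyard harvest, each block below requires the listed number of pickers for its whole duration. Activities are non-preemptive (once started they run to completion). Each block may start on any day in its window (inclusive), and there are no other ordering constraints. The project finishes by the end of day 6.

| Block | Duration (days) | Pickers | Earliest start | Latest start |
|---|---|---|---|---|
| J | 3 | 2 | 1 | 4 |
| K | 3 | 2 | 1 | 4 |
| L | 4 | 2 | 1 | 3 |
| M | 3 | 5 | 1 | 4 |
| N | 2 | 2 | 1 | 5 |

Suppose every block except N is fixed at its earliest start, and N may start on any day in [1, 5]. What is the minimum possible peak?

11

N@1: d1:13  d2:13  d3:11  d4:2  d5:0  d6:0 → peak 13
N@2: d1:11  d2:13  d3:13  d4:2  d5:0  d6:0 → peak 13
N@3: d1:11  d2:11  d3:13  d4:4  d5:0  d6:0 → peak 13
N@4: d1:11  d2:11  d3:11  d4:4  d5:2  d6:0 → peak 11
N@5: d1:11  d2:11  d3:11  d4:2  d5:2  d6:2 → peak 11
Best is N@4, peak 11.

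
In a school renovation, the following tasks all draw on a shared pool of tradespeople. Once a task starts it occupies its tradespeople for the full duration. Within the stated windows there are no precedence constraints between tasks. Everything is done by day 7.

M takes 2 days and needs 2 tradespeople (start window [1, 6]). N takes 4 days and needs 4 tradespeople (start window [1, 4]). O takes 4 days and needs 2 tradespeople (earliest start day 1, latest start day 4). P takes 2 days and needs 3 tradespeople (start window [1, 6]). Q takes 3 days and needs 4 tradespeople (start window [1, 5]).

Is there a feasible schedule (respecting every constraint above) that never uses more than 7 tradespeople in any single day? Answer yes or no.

The minimum achievable peak is 8; 7 < 8, so no feasible schedule stays within the cap.

no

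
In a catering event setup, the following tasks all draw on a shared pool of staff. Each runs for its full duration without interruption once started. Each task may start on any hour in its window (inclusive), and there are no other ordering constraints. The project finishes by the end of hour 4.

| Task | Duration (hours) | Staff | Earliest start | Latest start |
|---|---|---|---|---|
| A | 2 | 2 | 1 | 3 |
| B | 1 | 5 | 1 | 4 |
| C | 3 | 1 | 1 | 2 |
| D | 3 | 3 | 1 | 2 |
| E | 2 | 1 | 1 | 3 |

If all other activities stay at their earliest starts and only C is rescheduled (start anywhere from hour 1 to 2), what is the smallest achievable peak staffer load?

11

C@1: h1:12  h2:7  h3:4  h4:0 → peak 12
C@2: h1:11  h2:7  h3:4  h4:1 → peak 11
Best is C@2, peak 11.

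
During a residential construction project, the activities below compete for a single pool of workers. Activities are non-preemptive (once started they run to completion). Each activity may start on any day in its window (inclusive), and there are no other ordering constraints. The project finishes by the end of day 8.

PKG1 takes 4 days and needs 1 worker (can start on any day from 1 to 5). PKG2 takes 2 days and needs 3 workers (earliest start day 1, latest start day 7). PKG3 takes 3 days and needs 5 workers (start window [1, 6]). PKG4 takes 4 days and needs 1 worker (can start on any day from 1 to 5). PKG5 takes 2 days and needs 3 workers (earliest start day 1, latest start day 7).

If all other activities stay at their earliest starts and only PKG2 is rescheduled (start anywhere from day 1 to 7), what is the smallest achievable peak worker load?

PKG2@1: d1:13  d2:13  d3:7  d4:2  d5:0  d6:0  d7:0  d8:0 → peak 13
PKG2@2: d1:10  d2:13  d3:10  d4:2  d5:0  d6:0  d7:0  d8:0 → peak 13
PKG2@3: d1:10  d2:10  d3:10  d4:5  d5:0  d6:0  d7:0  d8:0 → peak 10
PKG2@4: d1:10  d2:10  d3:7  d4:5  d5:3  d6:0  d7:0  d8:0 → peak 10
PKG2@5: d1:10  d2:10  d3:7  d4:2  d5:3  d6:3  d7:0  d8:0 → peak 10
PKG2@6: d1:10  d2:10  d3:7  d4:2  d5:0  d6:3  d7:3  d8:0 → peak 10
PKG2@7: d1:10  d2:10  d3:7  d4:2  d5:0  d6:0  d7:3  d8:3 → peak 10
Best is PKG2@3, peak 10.

10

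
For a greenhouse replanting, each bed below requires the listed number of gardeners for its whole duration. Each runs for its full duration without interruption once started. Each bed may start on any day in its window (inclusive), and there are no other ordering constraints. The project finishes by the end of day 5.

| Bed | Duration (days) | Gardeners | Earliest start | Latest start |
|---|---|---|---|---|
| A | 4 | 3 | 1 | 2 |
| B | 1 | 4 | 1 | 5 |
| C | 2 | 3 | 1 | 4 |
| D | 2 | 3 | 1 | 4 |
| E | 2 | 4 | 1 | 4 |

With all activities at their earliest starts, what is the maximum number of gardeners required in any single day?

17

Early-start schedule: A@1, B@1, C@1, D@1, E@1.
Load per day: day 1: 17, day 2: 13, day 3: 3, day 4: 3, day 5: 0.
Peak is 17.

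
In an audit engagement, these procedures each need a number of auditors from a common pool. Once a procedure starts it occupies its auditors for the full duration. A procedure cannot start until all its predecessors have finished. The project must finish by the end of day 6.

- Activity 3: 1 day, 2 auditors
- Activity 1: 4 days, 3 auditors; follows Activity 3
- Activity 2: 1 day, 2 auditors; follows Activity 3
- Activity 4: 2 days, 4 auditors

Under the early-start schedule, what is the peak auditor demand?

Early-start schedule: Activity 3@1, Activity 1@2, Activity 2@2, Activity 4@1.
Load per day: day 1: 6, day 2: 9, day 3: 3, day 4: 3, day 5: 3, day 6: 0.
Peak is 9.

9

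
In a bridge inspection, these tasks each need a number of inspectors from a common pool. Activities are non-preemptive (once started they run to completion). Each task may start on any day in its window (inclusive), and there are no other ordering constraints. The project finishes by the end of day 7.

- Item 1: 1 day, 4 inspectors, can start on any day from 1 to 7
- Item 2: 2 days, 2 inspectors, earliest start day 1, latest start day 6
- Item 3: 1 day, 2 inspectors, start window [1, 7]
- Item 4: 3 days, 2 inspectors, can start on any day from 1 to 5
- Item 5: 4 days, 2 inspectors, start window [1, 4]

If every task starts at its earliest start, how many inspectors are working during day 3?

4

At early start, day 3 has: Item 4, Item 5.
Demand: 2 + 2 = 4.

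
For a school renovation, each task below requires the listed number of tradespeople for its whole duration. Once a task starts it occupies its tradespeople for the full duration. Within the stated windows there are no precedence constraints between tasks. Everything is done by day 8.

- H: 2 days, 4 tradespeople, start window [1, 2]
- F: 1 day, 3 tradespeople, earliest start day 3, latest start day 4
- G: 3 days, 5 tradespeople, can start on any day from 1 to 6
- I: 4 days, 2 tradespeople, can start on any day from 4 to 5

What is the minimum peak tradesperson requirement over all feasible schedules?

7

Early-start (H@1, F@3, G@1, I@4) gives peak 9: d1:9  d2:9  d3:8  d4:2  d5:2  d6:2  d7:2  d8:0.
Shift G→4.
Schedule H@1, F@3, G@4, I@4: d1:4  d2:4  d3:3  d4:7  d5:7  d6:7  d7:2  d8:0 — peak 7.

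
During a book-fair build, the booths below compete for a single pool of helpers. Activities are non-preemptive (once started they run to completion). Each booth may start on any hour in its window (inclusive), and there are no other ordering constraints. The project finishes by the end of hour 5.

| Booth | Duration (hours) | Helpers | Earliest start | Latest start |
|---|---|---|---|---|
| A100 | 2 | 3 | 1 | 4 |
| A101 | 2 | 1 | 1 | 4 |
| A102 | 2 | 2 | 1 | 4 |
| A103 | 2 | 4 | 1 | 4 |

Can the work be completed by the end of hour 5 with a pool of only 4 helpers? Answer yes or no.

no

The minimum achievable peak is 5; 4 < 5, so no feasible schedule stays within the cap.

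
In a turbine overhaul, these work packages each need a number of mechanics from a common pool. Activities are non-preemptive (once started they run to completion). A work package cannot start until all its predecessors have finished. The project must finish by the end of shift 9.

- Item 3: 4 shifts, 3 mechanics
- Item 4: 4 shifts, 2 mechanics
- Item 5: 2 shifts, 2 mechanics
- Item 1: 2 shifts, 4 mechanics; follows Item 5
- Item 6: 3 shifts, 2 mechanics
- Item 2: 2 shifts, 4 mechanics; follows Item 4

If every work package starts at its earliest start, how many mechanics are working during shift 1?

9

At early start, shift 1 has: Item 3, Item 4, Item 5, Item 6.
Demand: 3 + 2 + 2 + 2 = 9.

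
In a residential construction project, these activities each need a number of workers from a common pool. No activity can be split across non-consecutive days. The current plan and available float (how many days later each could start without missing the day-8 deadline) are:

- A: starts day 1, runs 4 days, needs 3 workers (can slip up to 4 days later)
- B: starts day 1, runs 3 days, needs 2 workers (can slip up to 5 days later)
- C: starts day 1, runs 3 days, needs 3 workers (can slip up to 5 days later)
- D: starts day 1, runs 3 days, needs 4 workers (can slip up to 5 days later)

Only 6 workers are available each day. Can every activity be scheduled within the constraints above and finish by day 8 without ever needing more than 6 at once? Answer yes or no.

yes

Schedule A@1, B@4, C@1, D@5: d1:6  d2:6  d3:6  d4:5  d5:6  d6:6  d7:4  d8:0 — peak 6 ≤ 6.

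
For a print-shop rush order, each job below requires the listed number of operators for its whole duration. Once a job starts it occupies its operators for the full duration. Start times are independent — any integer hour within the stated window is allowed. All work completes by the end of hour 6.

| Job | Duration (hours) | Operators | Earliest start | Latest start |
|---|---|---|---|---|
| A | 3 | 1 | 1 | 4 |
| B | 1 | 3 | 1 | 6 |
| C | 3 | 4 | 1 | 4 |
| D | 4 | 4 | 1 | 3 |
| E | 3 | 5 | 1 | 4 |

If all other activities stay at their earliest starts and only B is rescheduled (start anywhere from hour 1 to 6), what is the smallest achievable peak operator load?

14

B@1: h1:17  h2:14  h3:14  h4:4  h5:0  h6:0 → peak 17
B@2: h1:14  h2:17  h3:14  h4:4  h5:0  h6:0 → peak 17
B@3: h1:14  h2:14  h3:17  h4:4  h5:0  h6:0 → peak 17
B@4: h1:14  h2:14  h3:14  h4:7  h5:0  h6:0 → peak 14
B@5: h1:14  h2:14  h3:14  h4:4  h5:3  h6:0 → peak 14
B@6: h1:14  h2:14  h3:14  h4:4  h5:0  h6:3 → peak 14
Best is B@4, peak 14.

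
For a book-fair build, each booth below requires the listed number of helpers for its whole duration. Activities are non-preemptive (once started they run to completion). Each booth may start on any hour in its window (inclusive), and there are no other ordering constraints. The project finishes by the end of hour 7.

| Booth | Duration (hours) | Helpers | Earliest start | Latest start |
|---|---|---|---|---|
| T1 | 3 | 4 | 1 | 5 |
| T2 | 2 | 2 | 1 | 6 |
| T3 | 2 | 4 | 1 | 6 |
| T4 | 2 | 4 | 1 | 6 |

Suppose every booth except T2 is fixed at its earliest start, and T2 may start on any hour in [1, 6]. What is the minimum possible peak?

T2@1: h1:14  h2:14  h3:4  h4:0  h5:0  h6:0  h7:0 → peak 14
T2@2: h1:12  h2:14  h3:6  h4:0  h5:0  h6:0  h7:0 → peak 14
T2@3: h1:12  h2:12  h3:6  h4:2  h5:0  h6:0  h7:0 → peak 12
T2@4: h1:12  h2:12  h3:4  h4:2  h5:2  h6:0  h7:0 → peak 12
T2@5: h1:12  h2:12  h3:4  h4:0  h5:2  h6:2  h7:0 → peak 12
T2@6: h1:12  h2:12  h3:4  h4:0  h5:0  h6:2  h7:2 → peak 12
Best is T2@3, peak 12.

12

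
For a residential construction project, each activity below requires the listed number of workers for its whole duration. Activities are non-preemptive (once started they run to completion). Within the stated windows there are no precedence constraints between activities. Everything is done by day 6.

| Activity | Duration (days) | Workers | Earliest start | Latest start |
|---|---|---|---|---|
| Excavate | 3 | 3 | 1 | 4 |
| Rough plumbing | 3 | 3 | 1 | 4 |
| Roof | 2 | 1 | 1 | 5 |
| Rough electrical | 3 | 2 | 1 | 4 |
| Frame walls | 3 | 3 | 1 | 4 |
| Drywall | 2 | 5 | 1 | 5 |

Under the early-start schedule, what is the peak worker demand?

17

Early-start schedule: Excavate@1, Rough plumbing@1, Roof@1, Rough electrical@1, Frame walls@1, Drywall@1.
Load per day: day 1: 17, day 2: 17, day 3: 11, day 4: 0, day 5: 0, day 6: 0.
Peak is 17.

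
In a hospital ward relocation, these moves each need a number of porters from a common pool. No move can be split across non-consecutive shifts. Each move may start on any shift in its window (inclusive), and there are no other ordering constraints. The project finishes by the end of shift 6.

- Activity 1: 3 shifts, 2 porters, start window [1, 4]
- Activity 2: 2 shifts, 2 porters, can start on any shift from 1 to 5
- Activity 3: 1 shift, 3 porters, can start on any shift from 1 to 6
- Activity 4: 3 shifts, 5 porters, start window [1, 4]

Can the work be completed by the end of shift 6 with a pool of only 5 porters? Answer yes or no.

yes

Schedule Activity 1@1, Activity 2@1, Activity 3@3, Activity 4@4: s1:4  s2:4  s3:5  s4:5  s5:5  s6:5 — peak 5 ≤ 5.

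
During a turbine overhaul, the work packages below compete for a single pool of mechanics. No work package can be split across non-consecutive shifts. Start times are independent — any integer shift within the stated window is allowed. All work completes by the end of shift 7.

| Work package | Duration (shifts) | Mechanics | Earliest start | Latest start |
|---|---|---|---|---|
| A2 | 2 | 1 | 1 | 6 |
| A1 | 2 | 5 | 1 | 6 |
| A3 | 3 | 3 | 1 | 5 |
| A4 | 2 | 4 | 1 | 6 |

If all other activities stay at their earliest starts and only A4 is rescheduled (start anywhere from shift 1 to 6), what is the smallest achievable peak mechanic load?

A4@1: s1:13  s2:13  s3:3  s4:0  s5:0  s6:0  s7:0 → peak 13
A4@2: s1:9  s2:13  s3:7  s4:0  s5:0  s6:0  s7:0 → peak 13
A4@3: s1:9  s2:9  s3:7  s4:4  s5:0  s6:0  s7:0 → peak 9
A4@4: s1:9  s2:9  s3:3  s4:4  s5:4  s6:0  s7:0 → peak 9
A4@5: s1:9  s2:9  s3:3  s4:0  s5:4  s6:4  s7:0 → peak 9
A4@6: s1:9  s2:9  s3:3  s4:0  s5:0  s6:4  s7:4 → peak 9
Best is A4@3, peak 9.

9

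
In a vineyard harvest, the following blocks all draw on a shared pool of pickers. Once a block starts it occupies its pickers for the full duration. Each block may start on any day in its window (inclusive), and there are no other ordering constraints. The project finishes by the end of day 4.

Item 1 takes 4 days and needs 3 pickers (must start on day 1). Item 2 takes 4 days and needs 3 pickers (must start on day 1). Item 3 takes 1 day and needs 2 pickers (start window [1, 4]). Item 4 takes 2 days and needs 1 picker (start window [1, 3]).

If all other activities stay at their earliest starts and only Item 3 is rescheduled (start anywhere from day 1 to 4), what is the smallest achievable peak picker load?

8

Item 3@1: d1:9  d2:7  d3:6  d4:6 → peak 9
Item 3@2: d1:7  d2:9  d3:6  d4:6 → peak 9
Item 3@3: d1:7  d2:7  d3:8  d4:6 → peak 8
Item 3@4: d1:7  d2:7  d3:6  d4:8 → peak 8
Best is Item 3@3, peak 8.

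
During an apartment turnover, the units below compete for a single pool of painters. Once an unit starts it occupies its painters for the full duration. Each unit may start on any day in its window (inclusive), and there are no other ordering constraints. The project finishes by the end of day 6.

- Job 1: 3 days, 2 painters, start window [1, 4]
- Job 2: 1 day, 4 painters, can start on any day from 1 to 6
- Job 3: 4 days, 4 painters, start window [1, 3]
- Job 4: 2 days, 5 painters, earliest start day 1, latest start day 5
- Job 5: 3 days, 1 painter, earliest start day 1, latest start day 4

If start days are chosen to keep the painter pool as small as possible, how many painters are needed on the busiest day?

8

Early-start (Job 1@1, Job 2@1, Job 3@1, Job 4@1, Job 5@1) gives peak 16: d1:16  d2:12  d3:7  d4:4  d5:0  d6:0.
Shift Job 2→4, Job 4→5.
Schedule Job 1@1, Job 2@4, Job 3@1, Job 4@5, Job 5@1: d1:7  d2:7  d3:7  d4:8  d5:5  d6:5 — peak 8.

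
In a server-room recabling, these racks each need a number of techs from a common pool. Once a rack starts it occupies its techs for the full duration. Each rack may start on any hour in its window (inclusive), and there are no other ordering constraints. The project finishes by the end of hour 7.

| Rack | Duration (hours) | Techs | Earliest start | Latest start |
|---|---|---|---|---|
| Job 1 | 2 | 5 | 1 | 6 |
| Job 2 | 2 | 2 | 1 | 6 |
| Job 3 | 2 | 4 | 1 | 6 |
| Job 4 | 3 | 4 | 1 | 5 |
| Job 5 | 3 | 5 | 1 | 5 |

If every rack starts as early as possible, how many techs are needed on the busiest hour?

20

Early-start schedule: Job 1@1, Job 2@1, Job 3@1, Job 4@1, Job 5@1.
Load per hour: hour 1: 20, hour 2: 20, hour 3: 9, hour 4: 0, hour 5: 0, hour 6: 0, hour 7: 0.
Peak is 20.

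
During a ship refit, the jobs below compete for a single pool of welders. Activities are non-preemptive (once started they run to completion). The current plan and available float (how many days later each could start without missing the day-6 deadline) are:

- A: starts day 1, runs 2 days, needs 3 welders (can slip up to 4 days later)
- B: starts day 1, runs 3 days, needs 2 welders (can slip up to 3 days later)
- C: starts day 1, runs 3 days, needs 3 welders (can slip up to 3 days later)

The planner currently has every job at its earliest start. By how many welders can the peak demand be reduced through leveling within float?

Early-start peak: d1:8  d2:8  d3:5  d4:0  d5:0  d6:0 ⇒ 8.
Leveled (A@1, B@1, C@3): d1:5  d2:5  d3:5  d4:3  d5:3  d6:0 ⇒ 5.
Reduction 8 − 5 = 3.

3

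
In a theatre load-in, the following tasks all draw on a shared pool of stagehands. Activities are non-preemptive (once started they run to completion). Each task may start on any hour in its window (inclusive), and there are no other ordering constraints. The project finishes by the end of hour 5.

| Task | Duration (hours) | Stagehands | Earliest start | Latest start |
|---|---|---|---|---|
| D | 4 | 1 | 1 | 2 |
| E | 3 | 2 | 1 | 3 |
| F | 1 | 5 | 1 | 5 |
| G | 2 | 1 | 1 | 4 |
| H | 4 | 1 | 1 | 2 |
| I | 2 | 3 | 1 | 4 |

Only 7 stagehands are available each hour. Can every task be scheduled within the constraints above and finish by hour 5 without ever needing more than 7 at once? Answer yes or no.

yes

Schedule D@1, E@1, F@5, G@1, H@1, I@3: h1:5  h2:5  h3:7  h4:5  h5:5 — peak 7 ≤ 7.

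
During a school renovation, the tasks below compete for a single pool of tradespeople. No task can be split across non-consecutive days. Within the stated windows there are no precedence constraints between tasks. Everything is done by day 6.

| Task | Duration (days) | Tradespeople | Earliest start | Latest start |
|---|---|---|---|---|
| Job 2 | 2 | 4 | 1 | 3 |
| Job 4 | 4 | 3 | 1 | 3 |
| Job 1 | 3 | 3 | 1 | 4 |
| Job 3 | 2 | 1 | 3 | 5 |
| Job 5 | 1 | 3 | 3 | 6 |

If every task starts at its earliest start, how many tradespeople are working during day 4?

At early start, day 4 has: Job 4, Job 3.
Demand: 3 + 1 = 4.

4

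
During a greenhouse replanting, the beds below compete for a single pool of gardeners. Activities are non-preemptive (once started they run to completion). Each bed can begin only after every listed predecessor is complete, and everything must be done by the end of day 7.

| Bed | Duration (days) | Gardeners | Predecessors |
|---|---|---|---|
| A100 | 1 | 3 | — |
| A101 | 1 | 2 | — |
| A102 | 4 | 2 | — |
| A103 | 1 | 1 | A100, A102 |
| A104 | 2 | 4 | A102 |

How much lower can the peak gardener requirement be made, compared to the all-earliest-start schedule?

2

Early-start peak: d1:7  d2:2  d3:2  d4:2  d5:5  d6:4  d7:0 ⇒ 7.
Leveled (A100@1, A101@1, A102@2, A103@6, A104@6): d1:5  d2:2  d3:2  d4:2  d5:2  d6:5  d7:4 ⇒ 5.
Reduction 7 − 5 = 2.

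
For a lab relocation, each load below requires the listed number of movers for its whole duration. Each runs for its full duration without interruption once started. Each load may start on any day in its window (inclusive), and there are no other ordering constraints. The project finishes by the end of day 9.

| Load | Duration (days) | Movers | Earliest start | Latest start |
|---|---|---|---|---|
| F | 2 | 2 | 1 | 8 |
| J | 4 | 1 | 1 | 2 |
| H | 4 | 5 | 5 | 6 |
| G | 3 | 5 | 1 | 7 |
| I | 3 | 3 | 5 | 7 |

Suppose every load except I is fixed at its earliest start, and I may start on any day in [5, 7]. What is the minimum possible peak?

I@5: d1:8  d2:8  d3:6  d4:1  d5:8  d6:8  d7:8  d8:5  d9:0 → peak 8
I@6: d1:8  d2:8  d3:6  d4:1  d5:5  d6:8  d7:8  d8:8  d9:0 → peak 8
I@7: d1:8  d2:8  d3:6  d4:1  d5:5  d6:5  d7:8  d8:8  d9:3 → peak 8
Best is I@5, peak 8.

8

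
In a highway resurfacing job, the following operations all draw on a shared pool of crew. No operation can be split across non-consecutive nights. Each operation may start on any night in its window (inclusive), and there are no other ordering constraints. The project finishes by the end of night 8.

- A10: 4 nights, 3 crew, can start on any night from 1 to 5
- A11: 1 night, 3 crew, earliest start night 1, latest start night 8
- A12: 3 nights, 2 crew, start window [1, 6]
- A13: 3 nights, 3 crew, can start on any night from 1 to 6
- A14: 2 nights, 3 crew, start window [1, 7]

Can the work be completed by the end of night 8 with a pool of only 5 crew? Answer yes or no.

no

The minimum achievable peak is 6; 5 < 6, so no feasible schedule stays within the cap.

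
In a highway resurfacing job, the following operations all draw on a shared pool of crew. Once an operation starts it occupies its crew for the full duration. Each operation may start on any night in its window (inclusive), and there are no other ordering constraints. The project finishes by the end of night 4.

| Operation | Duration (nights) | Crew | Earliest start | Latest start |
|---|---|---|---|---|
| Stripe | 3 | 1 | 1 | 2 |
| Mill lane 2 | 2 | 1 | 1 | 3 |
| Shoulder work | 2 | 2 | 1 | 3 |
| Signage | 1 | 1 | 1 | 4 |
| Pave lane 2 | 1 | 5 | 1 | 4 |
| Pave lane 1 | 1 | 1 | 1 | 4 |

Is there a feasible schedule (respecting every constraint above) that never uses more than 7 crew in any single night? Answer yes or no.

yes

Schedule Stripe@1, Mill lane 2@1, Shoulder work@1, Signage@1, Pave lane 2@4, Pave lane 1@2: n1:5  n2:5  n3:1  n4:5 — peak 5 ≤ 7.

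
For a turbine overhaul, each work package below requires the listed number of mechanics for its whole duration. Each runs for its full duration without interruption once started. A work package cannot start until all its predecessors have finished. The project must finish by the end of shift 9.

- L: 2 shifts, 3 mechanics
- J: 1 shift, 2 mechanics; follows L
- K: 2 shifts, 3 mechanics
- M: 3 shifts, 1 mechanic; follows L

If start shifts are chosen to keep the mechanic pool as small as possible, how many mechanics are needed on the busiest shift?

3

Early-start (L@1, J@3, K@1, M@3) gives peak 6: s1:6  s2:6  s3:3  s4:1  s5:1  s6:0  s7:0  s8:0  s9:0.
Shift K→4, M→6.
Schedule L@1, J@3, K@4, M@6: s1:3  s2:3  s3:2  s4:3  s5:3  s6:1  s7:1  s8:1  s9:0 — peak 3.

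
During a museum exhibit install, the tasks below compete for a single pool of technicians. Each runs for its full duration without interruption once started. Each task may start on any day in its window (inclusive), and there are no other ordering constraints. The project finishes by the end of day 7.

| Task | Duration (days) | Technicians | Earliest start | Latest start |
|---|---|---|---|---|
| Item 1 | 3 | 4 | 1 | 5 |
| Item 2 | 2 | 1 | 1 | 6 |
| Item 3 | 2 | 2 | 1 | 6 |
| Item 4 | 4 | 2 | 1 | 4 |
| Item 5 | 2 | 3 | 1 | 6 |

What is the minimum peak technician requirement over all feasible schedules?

5

Early-start (Item 1@1, Item 2@1, Item 3@1, Item 4@1, Item 5@1) gives peak 12: d1:12  d2:12  d3:6  d4:2  d5:0  d6:0  d7:0.
Shift Item 3→4, Item 4→4, Item 5→6.
Schedule Item 1@1, Item 2@1, Item 3@4, Item 4@4, Item 5@6: d1:5  d2:5  d3:4  d4:4  d5:4  d6:5  d7:5 — peak 5.
Total technician-days = 32 over 7 days ⇒ peak ≥ ⌈32/7⌉ = 5, so 5 is optimal.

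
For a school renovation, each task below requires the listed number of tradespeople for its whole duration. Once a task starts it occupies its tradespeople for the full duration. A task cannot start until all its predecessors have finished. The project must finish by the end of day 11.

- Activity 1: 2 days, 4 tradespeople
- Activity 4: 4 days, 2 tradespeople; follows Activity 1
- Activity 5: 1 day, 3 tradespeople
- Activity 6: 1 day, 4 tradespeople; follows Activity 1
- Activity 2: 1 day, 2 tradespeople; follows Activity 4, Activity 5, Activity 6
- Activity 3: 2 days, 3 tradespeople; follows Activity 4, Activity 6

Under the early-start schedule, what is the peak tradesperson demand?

Early-start schedule: Activity 1@1, Activity 4@3, Activity 5@1, Activity 6@3, Activity 2@7, Activity 3@7.
Load per day: day 1: 7, day 2: 4, day 3: 6, day 4: 2, day 5: 2, day 6: 2, day 7: 5, day 8: 3, day 9: 0, day 10: 0, day 11: 0.
Peak is 7.

7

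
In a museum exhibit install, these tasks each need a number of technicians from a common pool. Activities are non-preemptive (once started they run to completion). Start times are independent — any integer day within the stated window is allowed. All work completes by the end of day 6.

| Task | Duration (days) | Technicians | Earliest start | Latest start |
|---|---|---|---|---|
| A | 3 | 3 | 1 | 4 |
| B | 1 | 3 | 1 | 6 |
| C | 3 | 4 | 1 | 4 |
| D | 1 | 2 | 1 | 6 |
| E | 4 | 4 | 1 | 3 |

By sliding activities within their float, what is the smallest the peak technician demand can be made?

8

Early-start (A@1, B@1, C@1, D@1, E@1) gives peak 16: d1:16  d2:11  d3:11  d4:4  d5:0  d6:0.
Shift C→4, E→2.
Schedule A@1, B@1, C@4, D@1, E@2: d1:8  d2:7  d3:7  d4:8  d5:8  d6:4 — peak 8.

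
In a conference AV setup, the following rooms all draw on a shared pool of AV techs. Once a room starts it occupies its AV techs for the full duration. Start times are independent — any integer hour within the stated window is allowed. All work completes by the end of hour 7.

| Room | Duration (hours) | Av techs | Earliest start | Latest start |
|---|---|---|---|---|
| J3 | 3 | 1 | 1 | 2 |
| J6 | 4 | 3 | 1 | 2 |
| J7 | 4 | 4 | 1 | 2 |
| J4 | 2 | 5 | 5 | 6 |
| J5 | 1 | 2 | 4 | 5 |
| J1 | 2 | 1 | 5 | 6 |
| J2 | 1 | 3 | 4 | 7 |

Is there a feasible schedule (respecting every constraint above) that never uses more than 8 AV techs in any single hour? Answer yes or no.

Schedule J3@1, J6@1, J7@1, J4@5, J5@5, J1@5, J2@7: h1:8  h2:8  h3:8  h4:7  h5:8  h6:6  h7:3 — peak 8 ≤ 8.

yes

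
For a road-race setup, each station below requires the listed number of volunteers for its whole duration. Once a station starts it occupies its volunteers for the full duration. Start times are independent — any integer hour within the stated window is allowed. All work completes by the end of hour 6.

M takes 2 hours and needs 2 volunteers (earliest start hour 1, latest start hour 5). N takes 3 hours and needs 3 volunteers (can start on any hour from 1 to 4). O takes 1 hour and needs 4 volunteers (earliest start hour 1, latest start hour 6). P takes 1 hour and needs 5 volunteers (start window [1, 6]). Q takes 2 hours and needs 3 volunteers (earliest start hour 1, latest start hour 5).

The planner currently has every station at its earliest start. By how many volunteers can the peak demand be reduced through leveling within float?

11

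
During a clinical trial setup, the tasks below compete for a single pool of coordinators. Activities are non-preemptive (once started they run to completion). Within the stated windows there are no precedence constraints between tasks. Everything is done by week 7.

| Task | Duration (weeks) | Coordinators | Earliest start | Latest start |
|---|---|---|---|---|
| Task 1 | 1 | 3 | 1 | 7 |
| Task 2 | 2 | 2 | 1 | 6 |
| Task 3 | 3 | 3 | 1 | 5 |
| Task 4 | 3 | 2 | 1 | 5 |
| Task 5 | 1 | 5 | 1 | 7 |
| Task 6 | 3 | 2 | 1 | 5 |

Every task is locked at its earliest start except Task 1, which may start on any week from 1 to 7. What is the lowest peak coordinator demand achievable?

Task 1@1: w1:17  w2:9  w3:7  w4:0  w5:0  w6:0  w7:0 → peak 17
Task 1@2: w1:14  w2:12  w3:7  w4:0  w5:0  w6:0  w7:0 → peak 14
Task 1@3: w1:14  w2:9  w3:10  w4:0  w5:0  w6:0  w7:0 → peak 14
Task 1@4: w1:14  w2:9  w3:7  w4:3  w5:0  w6:0  w7:0 → peak 14
Task 1@5: w1:14  w2:9  w3:7  w4:0  w5:3  w6:0  w7:0 → peak 14
Task 1@6: w1:14  w2:9  w3:7  w4:0  w5:0  w6:3  w7:0 → peak 14
Task 1@7: w1:14  w2:9  w3:7  w4:0  w5:0  w6:0  w7:3 → peak 14
Best is Task 1@2, peak 14.

14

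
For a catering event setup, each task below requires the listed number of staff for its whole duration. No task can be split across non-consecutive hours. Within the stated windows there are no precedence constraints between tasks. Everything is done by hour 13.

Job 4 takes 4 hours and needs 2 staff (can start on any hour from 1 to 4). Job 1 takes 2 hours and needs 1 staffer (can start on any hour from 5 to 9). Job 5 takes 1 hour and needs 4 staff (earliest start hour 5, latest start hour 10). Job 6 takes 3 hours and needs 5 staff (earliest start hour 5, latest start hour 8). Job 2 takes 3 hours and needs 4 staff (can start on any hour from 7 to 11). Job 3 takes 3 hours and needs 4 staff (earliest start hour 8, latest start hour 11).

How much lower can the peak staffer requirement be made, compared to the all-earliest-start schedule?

2

Early-start peak: h1:2  h2:2  h3:2  h4:2  h5:10  h6:6  h7:9  h8:8  h9:8  h10:4  h11:0  h12:0  h13:0 ⇒ 10.
Leveled (Job 4@1, Job 1@5, Job 5@5, Job 6@6, Job 2@9, Job 3@9): h1:2  h2:2  h3:2  h4:2  h5:5  h6:6  h7:5  h8:5  h9:8  h10:8  h11:8  h12:0  h13:0 ⇒ 8.
Reduction 10 − 8 = 2.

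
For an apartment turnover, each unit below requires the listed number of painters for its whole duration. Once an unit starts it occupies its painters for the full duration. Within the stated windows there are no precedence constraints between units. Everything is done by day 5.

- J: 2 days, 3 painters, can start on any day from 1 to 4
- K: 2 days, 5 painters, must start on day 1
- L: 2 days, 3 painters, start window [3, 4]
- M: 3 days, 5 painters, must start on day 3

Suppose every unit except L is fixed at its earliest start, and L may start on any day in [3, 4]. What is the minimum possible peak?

L@3: d1:8  d2:8  d3:8  d4:8  d5:5 → peak 8
L@4: d1:8  d2:8  d3:5  d4:8  d5:8 → peak 8
Best is L@3, peak 8.

8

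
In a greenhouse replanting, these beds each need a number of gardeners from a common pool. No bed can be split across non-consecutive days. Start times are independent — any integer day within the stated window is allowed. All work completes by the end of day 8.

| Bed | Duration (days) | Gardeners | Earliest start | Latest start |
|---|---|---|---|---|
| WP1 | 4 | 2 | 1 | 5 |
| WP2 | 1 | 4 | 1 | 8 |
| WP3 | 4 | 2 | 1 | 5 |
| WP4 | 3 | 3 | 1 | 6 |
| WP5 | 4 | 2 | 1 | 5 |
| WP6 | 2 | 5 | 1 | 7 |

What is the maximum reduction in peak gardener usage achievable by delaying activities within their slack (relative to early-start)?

Early-start peak: d1:18  d2:14  d3:9  d4:6  d5:0  d6:0  d7:0  d8:0 ⇒ 18.
Leveled (WP1@1, WP2@1, WP3@2, WP4@2, WP5@5, WP6@6): d1:6  d2:7  d3:7  d4:7  d5:4  d6:7  d7:7  d8:2 ⇒ 7.
Reduction 18 − 7 = 11.

11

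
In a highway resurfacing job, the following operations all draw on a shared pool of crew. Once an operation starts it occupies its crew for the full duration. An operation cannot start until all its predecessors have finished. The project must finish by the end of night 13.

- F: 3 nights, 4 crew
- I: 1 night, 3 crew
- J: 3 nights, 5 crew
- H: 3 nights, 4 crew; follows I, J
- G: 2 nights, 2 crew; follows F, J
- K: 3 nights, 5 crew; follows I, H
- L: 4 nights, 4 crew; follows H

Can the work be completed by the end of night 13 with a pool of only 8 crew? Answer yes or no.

yes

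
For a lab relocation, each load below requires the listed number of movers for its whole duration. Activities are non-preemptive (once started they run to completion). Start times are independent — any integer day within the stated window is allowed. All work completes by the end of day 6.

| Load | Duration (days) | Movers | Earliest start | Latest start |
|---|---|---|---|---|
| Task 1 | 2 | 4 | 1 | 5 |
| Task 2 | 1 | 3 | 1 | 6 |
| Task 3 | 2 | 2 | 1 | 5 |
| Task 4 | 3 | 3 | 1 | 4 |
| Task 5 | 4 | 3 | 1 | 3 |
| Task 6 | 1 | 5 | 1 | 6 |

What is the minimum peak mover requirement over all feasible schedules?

Early-start (Task 1@1, Task 2@1, Task 3@1, Task 4@1, Task 5@1, Task 6@1) gives peak 20: d1:20  d2:12  d3:6  d4:3  d5:0  d6:0.
Shift Task 3→2, Task 4→3, Task 5→3, Task 6→6.
Schedule Task 1@1, Task 2@1, Task 3@2, Task 4@3, Task 5@3, Task 6@6: d1:7  d2:6  d3:8  d4:6  d5:6  d6:8 — peak 8.

8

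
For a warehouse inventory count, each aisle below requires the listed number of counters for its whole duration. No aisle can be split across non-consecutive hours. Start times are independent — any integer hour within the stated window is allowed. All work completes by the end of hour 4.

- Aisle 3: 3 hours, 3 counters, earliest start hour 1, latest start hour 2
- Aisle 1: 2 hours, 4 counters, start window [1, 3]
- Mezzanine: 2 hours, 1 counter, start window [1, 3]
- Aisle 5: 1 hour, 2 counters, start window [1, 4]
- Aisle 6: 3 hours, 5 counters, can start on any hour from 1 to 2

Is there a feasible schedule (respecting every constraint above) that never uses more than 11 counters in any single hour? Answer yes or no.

no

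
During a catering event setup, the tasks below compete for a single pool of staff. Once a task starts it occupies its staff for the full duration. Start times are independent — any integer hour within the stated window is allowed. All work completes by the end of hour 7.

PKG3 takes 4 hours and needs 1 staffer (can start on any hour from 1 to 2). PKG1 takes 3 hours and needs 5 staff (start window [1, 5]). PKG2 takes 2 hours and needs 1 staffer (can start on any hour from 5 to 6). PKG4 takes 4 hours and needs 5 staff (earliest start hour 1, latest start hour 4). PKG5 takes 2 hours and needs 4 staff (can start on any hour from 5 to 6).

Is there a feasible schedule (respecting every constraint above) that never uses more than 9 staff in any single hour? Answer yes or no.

no

The minimum achievable peak is 10; 9 < 10, so no feasible schedule stays within the cap.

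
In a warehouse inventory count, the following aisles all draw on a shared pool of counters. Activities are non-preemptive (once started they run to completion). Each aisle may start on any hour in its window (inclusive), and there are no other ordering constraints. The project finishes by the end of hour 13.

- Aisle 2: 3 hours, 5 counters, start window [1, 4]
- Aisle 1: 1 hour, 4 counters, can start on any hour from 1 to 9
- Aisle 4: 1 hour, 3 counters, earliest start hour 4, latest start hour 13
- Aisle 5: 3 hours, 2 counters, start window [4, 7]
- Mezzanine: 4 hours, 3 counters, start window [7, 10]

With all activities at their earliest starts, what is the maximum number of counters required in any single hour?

9

Early-start schedule: Aisle 2@1, Aisle 1@1, Aisle 4@4, Aisle 5@4, Mezzanine@7.
Load per hour: hour 1: 9, hour 2: 5, hour 3: 5, hour 4: 5, hour 5: 2, hour 6: 2, hour 7: 3, hour 8: 3, hour 9: 3, hour 10: 3, hour 11: 0, hour 12: 0, hour 13: 0.
Peak is 9.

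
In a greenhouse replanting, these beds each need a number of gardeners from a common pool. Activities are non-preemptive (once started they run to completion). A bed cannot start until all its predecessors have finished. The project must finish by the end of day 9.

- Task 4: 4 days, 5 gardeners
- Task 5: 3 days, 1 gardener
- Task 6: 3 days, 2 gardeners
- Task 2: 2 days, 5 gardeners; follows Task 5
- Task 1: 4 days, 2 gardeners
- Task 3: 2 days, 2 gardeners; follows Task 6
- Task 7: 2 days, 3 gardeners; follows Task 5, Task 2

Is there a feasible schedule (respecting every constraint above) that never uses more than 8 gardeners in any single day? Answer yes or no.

yes

Schedule Task 4@1, Task 5@1, Task 6@1, Task 2@5, Task 1@4, Task 3@7, Task 7@7: d1:8  d2:8  d3:8  d4:7  d5:7  d6:7  d7:7  d8:5  d9:0 — peak 8 ≤ 8.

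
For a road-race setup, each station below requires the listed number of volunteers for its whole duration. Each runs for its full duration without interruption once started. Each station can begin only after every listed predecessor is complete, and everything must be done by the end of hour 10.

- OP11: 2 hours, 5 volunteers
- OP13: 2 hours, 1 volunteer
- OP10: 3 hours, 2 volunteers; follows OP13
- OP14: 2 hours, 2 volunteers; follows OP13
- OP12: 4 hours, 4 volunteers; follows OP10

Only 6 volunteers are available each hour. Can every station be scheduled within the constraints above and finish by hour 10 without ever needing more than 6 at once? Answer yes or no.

Schedule OP11@1, OP13@1, OP10@3, OP14@3, OP12@6: h1:6  h2:6  h3:4  h4:4  h5:2  h6:4  h7:4  h8:4  h9:4  h10:0 — peak 6 ≤ 6.

yes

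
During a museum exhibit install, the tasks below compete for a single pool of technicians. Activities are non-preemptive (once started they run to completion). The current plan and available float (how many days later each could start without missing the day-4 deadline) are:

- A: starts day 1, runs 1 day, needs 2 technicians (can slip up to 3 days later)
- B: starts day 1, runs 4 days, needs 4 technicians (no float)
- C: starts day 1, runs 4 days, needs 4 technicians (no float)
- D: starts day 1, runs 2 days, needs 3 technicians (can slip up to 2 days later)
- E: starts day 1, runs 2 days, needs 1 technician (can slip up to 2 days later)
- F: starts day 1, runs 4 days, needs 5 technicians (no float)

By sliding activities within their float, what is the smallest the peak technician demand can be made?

Early-start (A@1, B@1, C@1, D@1, E@1, F@1) gives peak 19: d1:19  d2:17  d3:13  d4:13.
Shift D→3.
Schedule A@1, B@1, C@1, D@3, E@1, F@1: d1:16  d2:14  d3:16  d4:16 — peak 16.
Total technician-days = 62 over 4 days ⇒ peak ≥ ⌈62/4⌉ = 16, so 16 is optimal.

16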